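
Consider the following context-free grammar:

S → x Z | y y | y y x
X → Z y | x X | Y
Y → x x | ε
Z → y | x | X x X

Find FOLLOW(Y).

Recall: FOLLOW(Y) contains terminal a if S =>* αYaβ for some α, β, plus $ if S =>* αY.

We compute FOLLOW(Y) using the standard algorithm.
FOLLOW(S) starts with {$}.
FIRST(S) = {x, y}
FIRST(X) = {x, y, ε}
FIRST(Y) = {x, ε}
FIRST(Z) = {x, y}
FOLLOW(S) = {$}
FOLLOW(X) = {$, x, y}
FOLLOW(Y) = {$, x, y}
FOLLOW(Z) = {$, y}
Therefore, FOLLOW(Y) = {$, x, y}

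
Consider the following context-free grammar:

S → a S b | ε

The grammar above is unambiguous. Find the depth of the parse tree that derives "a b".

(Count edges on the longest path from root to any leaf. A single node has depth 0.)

2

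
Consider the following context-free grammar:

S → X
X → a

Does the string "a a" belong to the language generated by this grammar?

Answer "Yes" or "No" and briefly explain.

No - no valid derivation exists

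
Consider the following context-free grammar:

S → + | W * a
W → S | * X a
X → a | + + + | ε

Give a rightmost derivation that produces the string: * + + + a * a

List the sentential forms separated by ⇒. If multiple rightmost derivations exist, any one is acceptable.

S ⇒ W * a ⇒ * X a * a ⇒ * + + + a * a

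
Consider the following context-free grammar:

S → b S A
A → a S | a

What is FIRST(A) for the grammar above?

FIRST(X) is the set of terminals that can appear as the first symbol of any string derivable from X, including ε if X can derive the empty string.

We compute FIRST(A) using the standard algorithm.
FIRST(A) = {a}
FIRST(S) = {b}
Therefore, FIRST(A) = {a}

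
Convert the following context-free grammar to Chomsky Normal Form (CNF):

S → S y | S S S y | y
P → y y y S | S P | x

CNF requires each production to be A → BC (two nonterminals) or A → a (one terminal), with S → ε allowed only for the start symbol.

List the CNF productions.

TY → y; S → y; P → x; S → S TY; S → S X0; X0 → S X1; X1 → S TY; P → TY X2; X2 → TY X3; X3 → TY S; P → S P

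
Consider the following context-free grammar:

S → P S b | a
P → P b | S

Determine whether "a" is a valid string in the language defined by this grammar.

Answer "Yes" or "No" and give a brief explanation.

Yes - a valid derivation exists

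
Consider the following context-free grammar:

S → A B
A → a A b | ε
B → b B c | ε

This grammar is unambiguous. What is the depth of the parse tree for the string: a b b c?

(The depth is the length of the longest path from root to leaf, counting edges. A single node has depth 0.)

3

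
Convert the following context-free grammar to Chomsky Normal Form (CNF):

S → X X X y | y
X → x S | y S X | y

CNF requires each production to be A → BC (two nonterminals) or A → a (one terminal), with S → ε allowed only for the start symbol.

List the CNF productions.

TY → y; S → y; TX → x; X → y; S → X X0; X0 → X X1; X1 → X TY; X → TX S; X → TY X2; X2 → S X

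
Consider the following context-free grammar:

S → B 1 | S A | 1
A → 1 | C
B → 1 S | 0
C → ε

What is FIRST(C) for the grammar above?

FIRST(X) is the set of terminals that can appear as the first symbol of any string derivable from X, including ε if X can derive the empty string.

We compute FIRST(C) using the standard algorithm.
FIRST(A) = {1, ε}
FIRST(B) = {0, 1}
FIRST(C) = {ε}
FIRST(S) = {0, 1}
Therefore, FIRST(C) = {ε}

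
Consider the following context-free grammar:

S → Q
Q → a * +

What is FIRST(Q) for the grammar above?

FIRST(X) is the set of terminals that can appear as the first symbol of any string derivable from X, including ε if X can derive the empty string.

We compute FIRST(Q) using the standard algorithm.
FIRST(Q) = {a}
FIRST(S) = {a}
Therefore, FIRST(Q) = {a}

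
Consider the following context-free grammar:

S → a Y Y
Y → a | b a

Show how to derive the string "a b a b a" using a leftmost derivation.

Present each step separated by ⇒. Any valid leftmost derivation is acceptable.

S ⇒ a Y Y ⇒ a b a Y ⇒ a b a b a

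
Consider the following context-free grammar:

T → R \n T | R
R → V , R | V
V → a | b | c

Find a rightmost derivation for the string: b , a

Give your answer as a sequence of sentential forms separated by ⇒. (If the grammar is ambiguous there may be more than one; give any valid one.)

T ⇒ R ⇒ V , R ⇒ V , V ⇒ V , a ⇒ b , a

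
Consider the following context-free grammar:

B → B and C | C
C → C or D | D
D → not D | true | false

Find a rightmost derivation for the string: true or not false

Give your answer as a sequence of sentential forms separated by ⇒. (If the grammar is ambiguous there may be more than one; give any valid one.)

B ⇒ C ⇒ C or D ⇒ C or not D ⇒ C or not false ⇒ D or not false ⇒ true or not false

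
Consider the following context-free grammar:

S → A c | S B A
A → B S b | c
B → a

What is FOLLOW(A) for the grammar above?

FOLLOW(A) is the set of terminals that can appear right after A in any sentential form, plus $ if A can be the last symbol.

We compute FOLLOW(A) using the standard algorithm.
FOLLOW(S) starts with {$}.
FIRST(A) = {a, c}
FIRST(B) = {a}
FIRST(S) = {a, c}
FOLLOW(A) = {$, a, b, c}
FOLLOW(B) = {a, c}
FOLLOW(S) = {$, a, b}
Therefore, FOLLOW(A) = {$, a, b, c}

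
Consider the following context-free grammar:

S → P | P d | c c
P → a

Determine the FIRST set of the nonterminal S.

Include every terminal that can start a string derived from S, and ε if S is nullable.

We compute FIRST(S) using the standard algorithm.
FIRST(P) = {a}
FIRST(S) = {a, c}
Therefore, FIRST(S) = {a, c}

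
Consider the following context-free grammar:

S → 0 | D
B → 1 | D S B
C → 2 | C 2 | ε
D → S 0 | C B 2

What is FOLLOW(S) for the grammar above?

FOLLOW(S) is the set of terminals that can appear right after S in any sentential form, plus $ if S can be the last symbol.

We compute FOLLOW(S) using the standard algorithm.
FOLLOW(S) starts with {$}.
FIRST(B) = {0, 1, 2}
FIRST(C) = {2, ε}
FIRST(D) = {0, 1, 2}
FIRST(S) = {0, 1, 2}
FOLLOW(B) = {2}
FOLLOW(C) = {0, 1, 2}
FOLLOW(D) = {$, 0, 1, 2}
FOLLOW(S) = {$, 0, 1, 2}
Therefore, FOLLOW(S) = {$, 0, 1, 2}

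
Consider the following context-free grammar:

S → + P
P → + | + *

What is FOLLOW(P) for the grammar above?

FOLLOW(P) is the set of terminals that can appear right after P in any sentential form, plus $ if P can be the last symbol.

We compute FOLLOW(P) using the standard algorithm.
FOLLOW(S) starts with {$}.
FIRST(P) = {+}
FIRST(S) = {+}
FOLLOW(P) = {$}
FOLLOW(S) = {$}
Therefore, FOLLOW(P) = {$}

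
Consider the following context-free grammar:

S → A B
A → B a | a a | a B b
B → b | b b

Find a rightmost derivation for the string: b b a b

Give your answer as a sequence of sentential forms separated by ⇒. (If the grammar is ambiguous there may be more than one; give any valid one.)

S ⇒ A B ⇒ A b ⇒ B a b ⇒ b b a b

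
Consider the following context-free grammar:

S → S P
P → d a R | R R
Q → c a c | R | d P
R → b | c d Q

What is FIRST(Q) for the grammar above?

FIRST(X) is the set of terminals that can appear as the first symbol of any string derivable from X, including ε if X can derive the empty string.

We compute FIRST(Q) using the standard algorithm.
FIRST(P) = {b, c, d}
FIRST(Q) = {b, c, d}
FIRST(R) = {b, c}
FIRST(S) = {}
Therefore, FIRST(Q) = {b, c, d}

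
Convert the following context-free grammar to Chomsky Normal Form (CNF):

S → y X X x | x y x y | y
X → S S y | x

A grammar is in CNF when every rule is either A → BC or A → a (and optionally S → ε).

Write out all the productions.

TY → y; TX → x; S → y; X → x; S → TY X0; X0 → X X1; X1 → X TX; S → TX X2; X2 → TY X3; X3 → TX TY; X → S X4; X4 → S TY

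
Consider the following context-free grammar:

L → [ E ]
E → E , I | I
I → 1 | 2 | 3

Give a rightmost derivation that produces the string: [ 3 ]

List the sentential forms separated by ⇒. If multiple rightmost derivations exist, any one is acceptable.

L ⇒ [ E ] ⇒ [ I ] ⇒ [ 3 ]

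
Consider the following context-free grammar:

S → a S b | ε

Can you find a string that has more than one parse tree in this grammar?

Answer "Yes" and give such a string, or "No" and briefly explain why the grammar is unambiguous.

No - the grammar is unambiguous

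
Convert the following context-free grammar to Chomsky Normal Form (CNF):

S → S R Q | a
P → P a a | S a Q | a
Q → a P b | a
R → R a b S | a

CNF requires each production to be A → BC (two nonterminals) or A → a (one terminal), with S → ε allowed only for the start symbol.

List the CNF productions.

S → a; TA → a; P → a; TB → b; Q → a; R → a; S → S X0; X0 → R Q; P → P X1; X1 → TA TA; P → S X2; X2 → TA Q; Q → TA X3; X3 → P TB; R → R X4; X4 → TA X5; X5 → TB S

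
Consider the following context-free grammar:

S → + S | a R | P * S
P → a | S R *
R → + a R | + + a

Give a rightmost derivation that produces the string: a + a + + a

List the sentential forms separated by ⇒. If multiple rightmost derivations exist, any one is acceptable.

S ⇒ a R ⇒ a + a R ⇒ a + a + + a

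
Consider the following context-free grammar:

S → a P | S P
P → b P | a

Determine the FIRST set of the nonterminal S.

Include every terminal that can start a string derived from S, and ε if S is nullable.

We compute FIRST(S) using the standard algorithm.
FIRST(P) = {a, b}
FIRST(S) = {a}
Therefore, FIRST(S) = {a}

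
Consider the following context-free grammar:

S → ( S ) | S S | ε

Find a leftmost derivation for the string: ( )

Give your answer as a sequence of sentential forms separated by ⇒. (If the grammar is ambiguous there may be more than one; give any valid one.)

S ⇒ ( S ) ⇒ ( S S ) ⇒ ( S ) ⇒ ( )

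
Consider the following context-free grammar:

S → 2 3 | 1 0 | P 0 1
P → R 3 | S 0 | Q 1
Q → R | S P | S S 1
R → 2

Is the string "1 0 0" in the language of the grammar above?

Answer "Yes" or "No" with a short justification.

No - no valid derivation exists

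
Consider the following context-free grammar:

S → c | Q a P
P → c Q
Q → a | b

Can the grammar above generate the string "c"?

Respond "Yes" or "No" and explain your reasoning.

Yes - a valid derivation exists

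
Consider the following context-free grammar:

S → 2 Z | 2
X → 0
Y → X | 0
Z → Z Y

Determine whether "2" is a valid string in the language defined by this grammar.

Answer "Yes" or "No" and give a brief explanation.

Yes - a valid derivation exists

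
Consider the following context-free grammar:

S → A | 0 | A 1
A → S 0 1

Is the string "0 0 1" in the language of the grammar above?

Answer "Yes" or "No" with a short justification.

Yes - a valid derivation exists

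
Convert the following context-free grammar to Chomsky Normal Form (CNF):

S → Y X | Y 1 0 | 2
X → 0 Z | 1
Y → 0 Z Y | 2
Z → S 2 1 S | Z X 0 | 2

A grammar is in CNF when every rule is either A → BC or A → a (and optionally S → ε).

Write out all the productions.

T1 → 1; T0 → 0; S → 2; X → 1; Y → 2; T2 → 2; Z → 2; S → Y X; S → Y X0; X0 → T1 T0; X → T0 Z; Y → T0 X1; X1 → Z Y; Z → S X2; X2 → T2 X3; X3 → T1 S; Z → Z X4; X4 → X T0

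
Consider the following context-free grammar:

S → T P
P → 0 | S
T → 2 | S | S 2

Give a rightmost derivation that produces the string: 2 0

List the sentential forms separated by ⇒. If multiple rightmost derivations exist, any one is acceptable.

S ⇒ T P ⇒ T 0 ⇒ 2 0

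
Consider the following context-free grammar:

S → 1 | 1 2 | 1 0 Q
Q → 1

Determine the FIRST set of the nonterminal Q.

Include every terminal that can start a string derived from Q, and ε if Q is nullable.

We compute FIRST(Q) using the standard algorithm.
FIRST(Q) = {1}
FIRST(S) = {1}
Therefore, FIRST(Q) = {1}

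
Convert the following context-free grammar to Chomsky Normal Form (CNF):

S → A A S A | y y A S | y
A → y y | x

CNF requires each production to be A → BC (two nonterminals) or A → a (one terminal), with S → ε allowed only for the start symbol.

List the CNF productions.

TY → y; S → y; A → x; S → A X0; X0 → A X1; X1 → S A; S → TY X2; X2 → TY X3; X3 → A S; A → TY TY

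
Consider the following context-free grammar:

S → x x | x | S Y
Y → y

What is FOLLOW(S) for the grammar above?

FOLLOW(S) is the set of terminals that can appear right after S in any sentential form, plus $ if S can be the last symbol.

We compute FOLLOW(S) using the standard algorithm.
FOLLOW(S) starts with {$}.
FIRST(S) = {x}
FIRST(Y) = {y}
FOLLOW(S) = {$, y}
FOLLOW(Y) = {$, y}
Therefore, FOLLOW(S) = {$, y}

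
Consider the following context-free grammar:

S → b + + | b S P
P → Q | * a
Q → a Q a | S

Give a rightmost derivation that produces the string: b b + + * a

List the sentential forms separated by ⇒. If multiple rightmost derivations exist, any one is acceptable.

S ⇒ b S P ⇒ b S * a ⇒ b b + + * a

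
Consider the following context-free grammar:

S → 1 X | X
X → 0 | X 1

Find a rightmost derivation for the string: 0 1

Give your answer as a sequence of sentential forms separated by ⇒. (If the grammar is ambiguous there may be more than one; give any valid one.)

S ⇒ X ⇒ X 1 ⇒ 0 1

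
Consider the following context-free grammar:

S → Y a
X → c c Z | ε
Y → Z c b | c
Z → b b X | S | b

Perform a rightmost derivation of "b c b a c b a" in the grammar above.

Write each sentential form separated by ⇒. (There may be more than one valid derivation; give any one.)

S ⇒ Y a ⇒ Z c b a ⇒ S c b a ⇒ Y a c b a ⇒ Z c b a c b a ⇒ b c b a c b a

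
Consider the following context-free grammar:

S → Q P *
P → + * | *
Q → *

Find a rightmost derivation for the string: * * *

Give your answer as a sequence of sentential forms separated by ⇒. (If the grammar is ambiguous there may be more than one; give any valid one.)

S ⇒ Q P * ⇒ Q * * ⇒ * * *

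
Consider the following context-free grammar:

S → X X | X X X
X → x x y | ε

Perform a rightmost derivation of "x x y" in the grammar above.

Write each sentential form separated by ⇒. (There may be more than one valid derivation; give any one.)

S ⇒ X X ⇒ X x x y ⇒ x x y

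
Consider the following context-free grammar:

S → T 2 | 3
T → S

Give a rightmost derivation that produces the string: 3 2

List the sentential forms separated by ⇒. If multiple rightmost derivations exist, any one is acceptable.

S ⇒ T 2 ⇒ S 2 ⇒ 3 2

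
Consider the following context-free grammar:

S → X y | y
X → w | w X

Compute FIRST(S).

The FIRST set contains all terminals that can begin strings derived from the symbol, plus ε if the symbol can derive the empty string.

We compute FIRST(S) using the standard algorithm.
FIRST(S) = {w, y}
FIRST(X) = {w}
Therefore, FIRST(S) = {w, y}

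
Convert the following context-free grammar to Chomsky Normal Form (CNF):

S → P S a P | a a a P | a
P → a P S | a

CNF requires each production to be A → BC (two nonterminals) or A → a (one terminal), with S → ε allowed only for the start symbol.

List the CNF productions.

TA → a; S → a; P → a; S → P X0; X0 → S X1; X1 → TA P; S → TA X2; X2 → TA X3; X3 → TA P; P → TA X4; X4 → P S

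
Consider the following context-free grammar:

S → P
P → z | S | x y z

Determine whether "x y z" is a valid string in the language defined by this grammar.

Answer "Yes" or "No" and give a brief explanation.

Yes - a valid derivation exists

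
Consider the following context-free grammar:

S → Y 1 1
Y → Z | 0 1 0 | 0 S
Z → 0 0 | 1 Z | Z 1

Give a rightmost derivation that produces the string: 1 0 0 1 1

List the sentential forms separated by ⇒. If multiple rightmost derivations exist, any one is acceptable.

S ⇒ Y 1 1 ⇒ Z 1 1 ⇒ 1 Z 1 1 ⇒ 1 0 0 1 1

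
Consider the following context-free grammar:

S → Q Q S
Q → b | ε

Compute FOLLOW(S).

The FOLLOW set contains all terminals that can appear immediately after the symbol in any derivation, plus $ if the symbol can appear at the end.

We compute FOLLOW(S) using the standard algorithm.
FOLLOW(S) starts with {$}.
FIRST(Q) = {b, ε}
FIRST(S) = {b}
FOLLOW(Q) = {b}
FOLLOW(S) = {$}
Therefore, FOLLOW(S) = {$}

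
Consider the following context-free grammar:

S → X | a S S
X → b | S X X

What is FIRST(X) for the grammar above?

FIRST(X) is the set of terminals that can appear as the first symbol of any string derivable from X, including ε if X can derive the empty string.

We compute FIRST(X) using the standard algorithm.
FIRST(S) = {a, b}
FIRST(X) = {a, b}
Therefore, FIRST(X) = {a, b}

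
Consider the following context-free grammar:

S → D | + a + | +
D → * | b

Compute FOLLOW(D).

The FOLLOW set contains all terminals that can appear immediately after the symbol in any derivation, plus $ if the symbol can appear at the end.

We compute FOLLOW(D) using the standard algorithm.
FOLLOW(S) starts with {$}.
FIRST(D) = {*, b}
FIRST(S) = {*, +, b}
FOLLOW(D) = {$}
FOLLOW(S) = {$}
Therefore, FOLLOW(D) = {$}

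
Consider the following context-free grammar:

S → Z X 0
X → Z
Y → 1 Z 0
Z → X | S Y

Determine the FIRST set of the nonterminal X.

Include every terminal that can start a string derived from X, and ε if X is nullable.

We compute FIRST(X) using the standard algorithm.
FIRST(S) = {}
FIRST(X) = {}
FIRST(Y) = {1}
FIRST(Z) = {}
Therefore, FIRST(X) = {}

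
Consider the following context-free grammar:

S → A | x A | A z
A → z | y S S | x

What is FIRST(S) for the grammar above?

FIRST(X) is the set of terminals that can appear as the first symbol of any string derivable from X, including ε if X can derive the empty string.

We compute FIRST(S) using the standard algorithm.
FIRST(A) = {x, y, z}
FIRST(S) = {x, y, z}
Therefore, FIRST(S) = {x, y, z}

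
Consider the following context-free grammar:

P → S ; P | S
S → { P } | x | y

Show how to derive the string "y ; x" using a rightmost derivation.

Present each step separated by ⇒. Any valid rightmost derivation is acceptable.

P ⇒ S ; P ⇒ S ; S ⇒ S ; x ⇒ y ; x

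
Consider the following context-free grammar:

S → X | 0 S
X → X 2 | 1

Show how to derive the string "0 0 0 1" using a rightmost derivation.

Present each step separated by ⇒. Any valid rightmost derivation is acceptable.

S ⇒ 0 S ⇒ 0 0 S ⇒ 0 0 0 S ⇒ 0 0 0 X ⇒ 0 0 0 1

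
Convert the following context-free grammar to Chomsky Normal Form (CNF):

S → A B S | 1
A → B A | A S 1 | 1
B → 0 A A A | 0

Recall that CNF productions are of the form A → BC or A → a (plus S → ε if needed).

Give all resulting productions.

S → 1; T1 → 1; A → 1; T0 → 0; B → 0; S → A X0; X0 → B S; A → B A; A → A X1; X1 → S T1; B → T0 X2; X2 → A X3; X3 → A A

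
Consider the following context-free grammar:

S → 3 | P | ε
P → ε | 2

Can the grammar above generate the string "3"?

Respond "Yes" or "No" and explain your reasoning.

Yes - a valid derivation exists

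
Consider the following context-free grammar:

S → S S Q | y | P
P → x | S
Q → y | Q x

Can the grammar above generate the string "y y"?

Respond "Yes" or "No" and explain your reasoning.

No - no valid derivation exists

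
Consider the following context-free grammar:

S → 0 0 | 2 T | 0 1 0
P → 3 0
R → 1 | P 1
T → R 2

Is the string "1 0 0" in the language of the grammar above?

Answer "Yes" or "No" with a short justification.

No - no valid derivation exists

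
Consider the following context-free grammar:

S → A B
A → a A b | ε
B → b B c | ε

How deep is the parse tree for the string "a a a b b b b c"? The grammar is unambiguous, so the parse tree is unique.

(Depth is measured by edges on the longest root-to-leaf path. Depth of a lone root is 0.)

5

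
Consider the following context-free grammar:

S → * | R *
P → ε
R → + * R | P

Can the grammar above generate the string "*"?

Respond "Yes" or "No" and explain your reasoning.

Yes - a valid derivation exists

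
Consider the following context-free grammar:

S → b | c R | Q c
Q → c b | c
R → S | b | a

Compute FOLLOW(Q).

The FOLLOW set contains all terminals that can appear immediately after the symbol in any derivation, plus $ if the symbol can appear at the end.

We compute FOLLOW(Q) using the standard algorithm.
FOLLOW(S) starts with {$}.
FIRST(Q) = {c}
FIRST(R) = {a, b, c}
FIRST(S) = {b, c}
FOLLOW(Q) = {c}
FOLLOW(R) = {$}
FOLLOW(S) = {$}
Therefore, FOLLOW(Q) = {c}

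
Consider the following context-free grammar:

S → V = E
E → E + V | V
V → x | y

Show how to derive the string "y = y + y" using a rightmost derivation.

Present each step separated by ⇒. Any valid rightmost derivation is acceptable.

S ⇒ V = E ⇒ V = E + V ⇒ V = E + y ⇒ V = V + y ⇒ V = y + y ⇒ y = y + y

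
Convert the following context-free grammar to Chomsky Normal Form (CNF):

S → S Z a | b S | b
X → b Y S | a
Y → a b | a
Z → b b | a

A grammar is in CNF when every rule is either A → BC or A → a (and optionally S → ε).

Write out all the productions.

TA → a; TB → b; S → b; X → a; Y → a; Z → a; S → S X0; X0 → Z TA; S → TB S; X → TB X1; X1 → Y S; Y → TA TB; Z → TB TB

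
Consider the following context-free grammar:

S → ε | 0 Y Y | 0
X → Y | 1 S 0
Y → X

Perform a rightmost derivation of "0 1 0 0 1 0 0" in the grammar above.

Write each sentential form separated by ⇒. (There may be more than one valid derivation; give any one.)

S ⇒ 0 Y Y ⇒ 0 Y X ⇒ 0 Y 1 S 0 ⇒ 0 Y 1 0 0 ⇒ 0 X 1 0 0 ⇒ 0 1 S 0 1 0 0 ⇒ 0 1 0 0 1 0 0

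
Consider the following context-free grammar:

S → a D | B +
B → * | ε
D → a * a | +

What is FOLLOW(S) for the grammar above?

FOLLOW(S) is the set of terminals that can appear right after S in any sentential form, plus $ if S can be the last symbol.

We compute FOLLOW(S) using the standard algorithm.
FOLLOW(S) starts with {$}.
FIRST(B) = {*, ε}
FIRST(D) = {+, a}
FIRST(S) = {*, +, a}
FOLLOW(B) = {+}
FOLLOW(D) = {$}
FOLLOW(S) = {$}
Therefore, FOLLOW(S) = {$}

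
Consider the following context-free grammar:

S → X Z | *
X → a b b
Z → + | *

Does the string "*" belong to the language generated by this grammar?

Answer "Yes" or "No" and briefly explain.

Yes - a valid derivation exists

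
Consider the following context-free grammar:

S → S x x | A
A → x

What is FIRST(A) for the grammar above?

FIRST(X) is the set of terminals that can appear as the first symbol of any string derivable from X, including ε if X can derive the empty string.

We compute FIRST(A) using the standard algorithm.
FIRST(A) = {x}
FIRST(S) = {x}
Therefore, FIRST(A) = {x}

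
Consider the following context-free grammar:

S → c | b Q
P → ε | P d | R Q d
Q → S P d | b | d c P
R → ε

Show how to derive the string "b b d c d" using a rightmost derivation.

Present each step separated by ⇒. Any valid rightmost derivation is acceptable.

S ⇒ b Q ⇒ b S P d ⇒ b S d ⇒ b b Q d ⇒ b b d c P d ⇒ b b d c d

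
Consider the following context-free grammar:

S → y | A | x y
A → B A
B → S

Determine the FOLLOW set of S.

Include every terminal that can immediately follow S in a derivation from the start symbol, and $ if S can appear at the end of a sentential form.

We compute FOLLOW(S) using the standard algorithm.
FOLLOW(S) starts with {$}.
FIRST(A) = {x, y}
FIRST(B) = {x, y}
FIRST(S) = {x, y}
FOLLOW(A) = {$, x, y}
FOLLOW(B) = {x, y}
FOLLOW(S) = {$, x, y}
Therefore, FOLLOW(S) = {$, x, y}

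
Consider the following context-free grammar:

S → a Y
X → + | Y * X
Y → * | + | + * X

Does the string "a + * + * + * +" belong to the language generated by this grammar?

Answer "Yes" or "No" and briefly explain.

Yes - a valid derivation exists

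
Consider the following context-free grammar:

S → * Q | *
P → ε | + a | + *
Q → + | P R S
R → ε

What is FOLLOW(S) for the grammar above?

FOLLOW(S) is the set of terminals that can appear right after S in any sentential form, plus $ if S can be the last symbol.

We compute FOLLOW(S) using the standard algorithm.
FOLLOW(S) starts with {$}.
FIRST(P) = {+, ε}
FIRST(Q) = {*, +}
FIRST(R) = {ε}
FIRST(S) = {*}
FOLLOW(P) = {*}
FOLLOW(Q) = {$}
FOLLOW(R) = {*}
FOLLOW(S) = {$}
Therefore, FOLLOW(S) = {$}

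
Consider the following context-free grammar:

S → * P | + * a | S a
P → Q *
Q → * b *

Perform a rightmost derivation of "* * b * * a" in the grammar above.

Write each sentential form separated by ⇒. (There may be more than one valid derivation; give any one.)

S ⇒ S a ⇒ * P a ⇒ * Q * a ⇒ * * b * * a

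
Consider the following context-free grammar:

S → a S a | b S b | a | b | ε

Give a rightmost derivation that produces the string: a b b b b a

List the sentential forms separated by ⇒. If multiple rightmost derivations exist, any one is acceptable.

S ⇒ a S a ⇒ a b S b a ⇒ a b b S b b a ⇒ a b b b b a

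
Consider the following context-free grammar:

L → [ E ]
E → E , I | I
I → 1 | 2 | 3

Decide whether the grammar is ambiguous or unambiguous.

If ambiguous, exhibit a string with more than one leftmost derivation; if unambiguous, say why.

Unambiguous - every string in the language has a unique leftmost derivation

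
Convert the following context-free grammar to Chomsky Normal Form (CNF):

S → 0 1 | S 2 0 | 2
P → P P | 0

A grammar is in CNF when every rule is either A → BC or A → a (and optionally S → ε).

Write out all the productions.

T0 → 0; T1 → 1; T2 → 2; S → 2; P → 0; S → T0 T1; S → S X0; X0 → T2 T0; P → P P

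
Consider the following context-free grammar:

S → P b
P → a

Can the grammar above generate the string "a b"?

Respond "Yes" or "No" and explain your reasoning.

Yes - a valid derivation exists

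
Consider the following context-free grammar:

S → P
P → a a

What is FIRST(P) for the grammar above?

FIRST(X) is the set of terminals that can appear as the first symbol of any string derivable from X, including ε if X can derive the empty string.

We compute FIRST(P) using the standard algorithm.
FIRST(P) = {a}
FIRST(S) = {a}
Therefore, FIRST(P) = {a}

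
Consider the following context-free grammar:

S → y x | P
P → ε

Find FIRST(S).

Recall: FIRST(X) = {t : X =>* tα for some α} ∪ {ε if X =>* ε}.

We compute FIRST(S) using the standard algorithm.
FIRST(P) = {ε}
FIRST(S) = {y, ε}
Therefore, FIRST(S) = {y, ε}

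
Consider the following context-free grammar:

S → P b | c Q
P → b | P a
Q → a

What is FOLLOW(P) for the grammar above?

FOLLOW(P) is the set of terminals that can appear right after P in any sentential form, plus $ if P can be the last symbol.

We compute FOLLOW(P) using the standard algorithm.
FOLLOW(S) starts with {$}.
FIRST(P) = {b}
FIRST(Q) = {a}
FIRST(S) = {b, c}
FOLLOW(P) = {a, b}
FOLLOW(Q) = {$}
FOLLOW(S) = {$}
Therefore, FOLLOW(P) = {a, b}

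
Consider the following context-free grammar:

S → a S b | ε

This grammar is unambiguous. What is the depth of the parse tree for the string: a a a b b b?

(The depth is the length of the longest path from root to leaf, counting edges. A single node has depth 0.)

4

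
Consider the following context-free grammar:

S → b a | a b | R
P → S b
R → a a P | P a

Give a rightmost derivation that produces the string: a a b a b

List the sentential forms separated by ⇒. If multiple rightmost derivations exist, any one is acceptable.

S ⇒ R ⇒ a a P ⇒ a a S b ⇒ a a b a b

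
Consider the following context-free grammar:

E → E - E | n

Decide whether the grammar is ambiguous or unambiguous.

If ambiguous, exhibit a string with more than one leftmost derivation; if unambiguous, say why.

Ambiguous - the string 'n - n - n - n - n - n' has two distinct leftmost derivations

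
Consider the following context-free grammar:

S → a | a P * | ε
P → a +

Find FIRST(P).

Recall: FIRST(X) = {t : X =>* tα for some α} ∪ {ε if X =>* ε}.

We compute FIRST(P) using the standard algorithm.
FIRST(P) = {a}
FIRST(S) = {a, ε}
Therefore, FIRST(P) = {a}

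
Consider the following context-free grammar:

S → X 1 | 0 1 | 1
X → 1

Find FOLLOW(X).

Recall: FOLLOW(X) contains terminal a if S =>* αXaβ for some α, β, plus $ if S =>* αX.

We compute FOLLOW(X) using the standard algorithm.
FOLLOW(S) starts with {$}.
FIRST(S) = {0, 1}
FIRST(X) = {1}
FOLLOW(S) = {$}
FOLLOW(X) = {1}
Therefore, FOLLOW(X) = {1}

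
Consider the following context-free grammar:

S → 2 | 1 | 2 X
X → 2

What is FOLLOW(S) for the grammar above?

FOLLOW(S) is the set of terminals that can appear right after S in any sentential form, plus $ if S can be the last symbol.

We compute FOLLOW(S) using the standard algorithm.
FOLLOW(S) starts with {$}.
FIRST(S) = {1, 2}
FIRST(X) = {2}
FOLLOW(S) = {$}
FOLLOW(X) = {$}
Therefore, FOLLOW(S) = {$}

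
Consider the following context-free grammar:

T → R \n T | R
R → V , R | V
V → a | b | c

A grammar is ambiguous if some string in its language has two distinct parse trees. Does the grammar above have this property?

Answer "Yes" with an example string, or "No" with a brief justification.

No - the grammar is unambiguous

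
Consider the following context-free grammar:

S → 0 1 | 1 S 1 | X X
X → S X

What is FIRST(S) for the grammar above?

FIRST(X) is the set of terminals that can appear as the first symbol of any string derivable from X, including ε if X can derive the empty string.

We compute FIRST(S) using the standard algorithm.
FIRST(S) = {0, 1}
FIRST(X) = {0, 1}
Therefore, FIRST(S) = {0, 1}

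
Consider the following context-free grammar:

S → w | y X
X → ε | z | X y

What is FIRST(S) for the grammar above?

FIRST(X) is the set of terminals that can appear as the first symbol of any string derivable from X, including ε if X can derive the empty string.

We compute FIRST(S) using the standard algorithm.
FIRST(S) = {w, y}
FIRST(X) = {y, z, ε}
Therefore, FIRST(S) = {w, y}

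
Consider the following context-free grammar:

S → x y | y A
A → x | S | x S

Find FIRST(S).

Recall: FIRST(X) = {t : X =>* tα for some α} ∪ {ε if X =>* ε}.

We compute FIRST(S) using the standard algorithm.
FIRST(A) = {x, y}
FIRST(S) = {x, y}
Therefore, FIRST(S) = {x, y}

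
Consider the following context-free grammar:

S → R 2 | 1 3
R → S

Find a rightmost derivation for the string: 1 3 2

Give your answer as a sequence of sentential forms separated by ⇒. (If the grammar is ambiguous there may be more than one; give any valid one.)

S ⇒ R 2 ⇒ S 2 ⇒ 1 3 2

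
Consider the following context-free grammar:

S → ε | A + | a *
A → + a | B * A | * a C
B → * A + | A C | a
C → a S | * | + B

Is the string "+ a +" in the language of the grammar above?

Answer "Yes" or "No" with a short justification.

Yes - a valid derivation exists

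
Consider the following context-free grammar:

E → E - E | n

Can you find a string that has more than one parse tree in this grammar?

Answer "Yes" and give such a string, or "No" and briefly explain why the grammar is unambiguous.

Yes - the string 'n - n - n - n - n' has two distinct parse trees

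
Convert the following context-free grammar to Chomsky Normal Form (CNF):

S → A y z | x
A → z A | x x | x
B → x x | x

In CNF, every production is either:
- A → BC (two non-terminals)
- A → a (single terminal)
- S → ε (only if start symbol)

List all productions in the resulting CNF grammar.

TY → y; TZ → z; S → x; TX → x; A → x; B → x; S → A X0; X0 → TY TZ; A → TZ A; A → TX TX; B → TX TX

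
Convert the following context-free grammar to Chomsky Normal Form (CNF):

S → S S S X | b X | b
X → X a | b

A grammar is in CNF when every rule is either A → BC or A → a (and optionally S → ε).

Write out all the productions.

TB → b; S → b; TA → a; X → b; S → S X0; X0 → S X1; X1 → S X; S → TB X; X → X TA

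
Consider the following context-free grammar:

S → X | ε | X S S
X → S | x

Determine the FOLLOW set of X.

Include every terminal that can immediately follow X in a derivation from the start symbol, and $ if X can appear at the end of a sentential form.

We compute FOLLOW(X) using the standard algorithm.
FOLLOW(S) starts with {$}.
FIRST(S) = {x, ε}
FIRST(X) = {x, ε}
FOLLOW(S) = {$, x}
FOLLOW(X) = {$, x}
Therefore, FOLLOW(X) = {$, x}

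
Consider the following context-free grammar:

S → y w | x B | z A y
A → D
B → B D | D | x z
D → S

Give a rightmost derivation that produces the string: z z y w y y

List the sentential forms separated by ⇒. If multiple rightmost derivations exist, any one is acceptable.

S ⇒ z A y ⇒ z D y ⇒ z S y ⇒ z z A y y ⇒ z z D y y ⇒ z z S y y ⇒ z z y w y y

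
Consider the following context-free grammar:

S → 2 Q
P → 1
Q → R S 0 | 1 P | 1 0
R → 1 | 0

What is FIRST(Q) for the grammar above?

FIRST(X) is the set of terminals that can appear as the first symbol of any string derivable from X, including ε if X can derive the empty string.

We compute FIRST(Q) using the standard algorithm.
FIRST(P) = {1}
FIRST(Q) = {0, 1}
FIRST(R) = {0, 1}
FIRST(S) = {2}
Therefore, FIRST(Q) = {0, 1}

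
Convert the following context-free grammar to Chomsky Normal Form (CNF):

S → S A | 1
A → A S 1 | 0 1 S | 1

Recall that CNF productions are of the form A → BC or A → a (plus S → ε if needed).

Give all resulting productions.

S → 1; T1 → 1; T0 → 0; A → 1; S → S A; A → A X0; X0 → S T1; A → T0 X1; X1 → T1 S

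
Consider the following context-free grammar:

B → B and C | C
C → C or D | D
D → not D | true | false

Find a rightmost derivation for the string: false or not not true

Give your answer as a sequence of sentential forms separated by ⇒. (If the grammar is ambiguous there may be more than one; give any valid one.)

B ⇒ C ⇒ C or D ⇒ C or not D ⇒ C or not not D ⇒ C or not not true ⇒ D or not not true ⇒ false or not not true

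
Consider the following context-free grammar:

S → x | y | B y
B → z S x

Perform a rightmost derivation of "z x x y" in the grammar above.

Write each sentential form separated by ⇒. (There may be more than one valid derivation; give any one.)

S ⇒ B y ⇒ z S x y ⇒ z x x y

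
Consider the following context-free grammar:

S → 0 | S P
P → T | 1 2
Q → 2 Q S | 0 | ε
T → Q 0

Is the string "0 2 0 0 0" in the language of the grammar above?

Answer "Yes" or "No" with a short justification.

Yes - a valid derivation exists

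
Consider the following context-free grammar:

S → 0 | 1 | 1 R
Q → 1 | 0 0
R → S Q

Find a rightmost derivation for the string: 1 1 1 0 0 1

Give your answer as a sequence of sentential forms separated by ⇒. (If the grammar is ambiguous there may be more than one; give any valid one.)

S ⇒ 1 R ⇒ 1 S Q ⇒ 1 S 1 ⇒ 1 1 R 1 ⇒ 1 1 S Q 1 ⇒ 1 1 S 0 0 1 ⇒ 1 1 1 0 0 1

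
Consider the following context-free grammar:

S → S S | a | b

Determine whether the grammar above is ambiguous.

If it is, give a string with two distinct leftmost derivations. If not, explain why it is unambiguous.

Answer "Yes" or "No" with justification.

Yes - the string 'a a b b a' has two distinct leftmost derivations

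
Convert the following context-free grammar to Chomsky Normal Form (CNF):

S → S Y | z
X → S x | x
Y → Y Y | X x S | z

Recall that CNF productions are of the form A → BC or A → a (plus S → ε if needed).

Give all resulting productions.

S → z; TX → x; X → x; Y → z; S → S Y; X → S TX; Y → Y Y; Y → X X0; X0 → TX S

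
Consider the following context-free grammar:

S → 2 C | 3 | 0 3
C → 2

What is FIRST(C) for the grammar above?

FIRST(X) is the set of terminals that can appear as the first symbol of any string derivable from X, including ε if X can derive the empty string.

We compute FIRST(C) using the standard algorithm.
FIRST(C) = {2}
FIRST(S) = {0, 2, 3}
Therefore, FIRST(C) = {2}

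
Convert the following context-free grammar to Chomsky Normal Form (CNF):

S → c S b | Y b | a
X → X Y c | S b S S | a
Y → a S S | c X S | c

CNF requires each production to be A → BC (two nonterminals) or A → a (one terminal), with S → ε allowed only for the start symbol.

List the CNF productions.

TC → c; TB → b; S → a; X → a; TA → a; Y → c; S → TC X0; X0 → S TB; S → Y TB; X → X X1; X1 → Y TC; X → S X2; X2 → TB X3; X3 → S S; Y → TA X4; X4 → S S; Y → TC X5; X5 → X S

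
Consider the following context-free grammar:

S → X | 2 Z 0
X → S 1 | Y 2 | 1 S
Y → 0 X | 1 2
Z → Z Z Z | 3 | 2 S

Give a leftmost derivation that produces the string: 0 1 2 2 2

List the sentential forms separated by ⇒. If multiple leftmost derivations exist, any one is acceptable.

S ⇒ X ⇒ Y 2 ⇒ 0 X 2 ⇒ 0 Y 2 2 ⇒ 0 1 2 2 2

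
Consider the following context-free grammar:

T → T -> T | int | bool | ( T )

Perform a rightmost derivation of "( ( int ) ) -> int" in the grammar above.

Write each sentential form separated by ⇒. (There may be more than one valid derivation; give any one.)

T ⇒ T -> T ⇒ T -> int ⇒ ( T ) -> int ⇒ ( ( T ) ) -> int ⇒ ( ( int ) ) -> int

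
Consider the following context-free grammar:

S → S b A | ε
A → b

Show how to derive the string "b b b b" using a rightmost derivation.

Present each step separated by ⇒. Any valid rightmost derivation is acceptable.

S ⇒ S b A ⇒ S b b ⇒ S b A b b ⇒ S b b b b ⇒ b b b b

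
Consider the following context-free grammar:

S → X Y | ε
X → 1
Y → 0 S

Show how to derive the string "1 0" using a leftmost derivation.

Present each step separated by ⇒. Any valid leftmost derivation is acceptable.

S ⇒ X Y ⇒ 1 Y ⇒ 1 0 S ⇒ 1 0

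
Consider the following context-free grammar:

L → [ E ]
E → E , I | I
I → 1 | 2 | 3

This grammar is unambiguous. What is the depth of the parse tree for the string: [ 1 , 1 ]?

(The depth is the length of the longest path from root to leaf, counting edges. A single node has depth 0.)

4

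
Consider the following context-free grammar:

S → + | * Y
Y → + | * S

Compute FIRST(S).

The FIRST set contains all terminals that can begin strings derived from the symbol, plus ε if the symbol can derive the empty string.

We compute FIRST(S) using the standard algorithm.
FIRST(S) = {*, +}
FIRST(Y) = {*, +}
Therefore, FIRST(S) = {*, +}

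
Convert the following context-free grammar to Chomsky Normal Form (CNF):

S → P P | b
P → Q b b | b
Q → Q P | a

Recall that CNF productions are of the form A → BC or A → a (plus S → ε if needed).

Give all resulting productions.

S → b; TB → b; P → b; Q → a; S → P P; P → Q X0; X0 → TB TB; Q → Q P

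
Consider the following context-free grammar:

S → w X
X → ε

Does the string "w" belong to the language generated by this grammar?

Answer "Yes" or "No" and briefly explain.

Yes - a valid derivation exists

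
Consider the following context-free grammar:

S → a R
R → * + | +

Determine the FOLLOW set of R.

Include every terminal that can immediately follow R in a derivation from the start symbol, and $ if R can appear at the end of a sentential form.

We compute FOLLOW(R) using the standard algorithm.
FOLLOW(S) starts with {$}.
FIRST(R) = {*, +}
FIRST(S) = {a}
FOLLOW(R) = {$}
FOLLOW(S) = {$}
Therefore, FOLLOW(R) = {$}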